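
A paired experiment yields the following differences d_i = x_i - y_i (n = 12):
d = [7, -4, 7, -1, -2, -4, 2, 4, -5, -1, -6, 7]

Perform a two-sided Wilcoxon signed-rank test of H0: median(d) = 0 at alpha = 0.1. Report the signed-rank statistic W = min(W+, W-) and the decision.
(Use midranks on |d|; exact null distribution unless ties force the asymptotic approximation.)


Step 1: Drop any zero differences (none here) and take |d_i|.
|d| = [7, 4, 7, 1, 2, 4, 2, 4, 5, 1, 6, 7]
Step 2: Midrank |d_i| (ties get averaged ranks).
ranks: |7|->11, |4|->6, |7|->11, |1|->1.5, |2|->3.5, |4|->6, |2|->3.5, |4|->6, |5|->8, |1|->1.5, |6|->9, |7|->11
Step 3: Attach original signs; sum ranks with positive sign and with negative sign.
W+ = 11 + 11 + 3.5 + 6 + 11 = 42.5
W- = 6 + 1.5 + 3.5 + 6 + 8 + 1.5 + 9 = 35.5
(Check: W+ + W- = 78 should equal n(n+1)/2 = 78.)
Step 4: Test statistic W = min(W+, W-) = 35.5.
Step 5: Ties in |d|, so use the tie-corrected normal approximation.
        E[W] = n(n+1)/4 = 12*13/4 = 39.
        Tie groups: |d|=1 (t=2), |d|=2 (t=2), |d|=4 (t=3), |d|=7 (t=3); sum(t^3 - t) = 60.
        Var[W] = n(n+1)(2n+1)/24 - sum(t^3-t)/48 = 3900/24 - 60/48 = 161.25.
        z = (W - E[W]) / sqrt(Var[W]) = (35.5 - 39) / 12.6984 = -0.2756.
        Two-sided p = 2*Phi(z) = 0.782836.
Step 6: alpha = 0.1. fail to reject H0.

W+ = 42.5, W- = 35.5, W = min = 35.5, p = 0.782836, fail to reject H0.


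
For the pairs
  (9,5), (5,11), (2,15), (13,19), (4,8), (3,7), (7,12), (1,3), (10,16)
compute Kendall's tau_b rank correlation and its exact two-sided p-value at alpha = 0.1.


Step 1: Enumerate the 36 unordered pairs (i,j) with i<j and classify each by sign(x_j-x_i) * sign(y_j-y_i).
  (1,2):dx=-4,dy=+6->D; (1,3):dx=-7,dy=+10->D; (1,4):dx=+4,dy=+14->C; (1,5):dx=-5,dy=+3->D
  (1,6):dx=-6,dy=+2->D; (1,7):dx=-2,dy=+7->D; (1,8):dx=-8,dy=-2->C; (1,9):dx=+1,dy=+11->C
  (2,3):dx=-3,dy=+4->D; (2,4):dx=+8,dy=+8->C; (2,5):dx=-1,dy=-3->C; (2,6):dx=-2,dy=-4->C
  (2,7):dx=+2,dy=+1->C; (2,8):dx=-4,dy=-8->C; (2,9):dx=+5,dy=+5->C; (3,4):dx=+11,dy=+4->C
  (3,5):dx=+2,dy=-7->D; (3,6):dx=+1,dy=-8->D; (3,7):dx=+5,dy=-3->D; (3,8):dx=-1,dy=-12->C
  (3,9):dx=+8,dy=+1->C; (4,5):dx=-9,dy=-11->C; (4,6):dx=-10,dy=-12->C; (4,7):dx=-6,dy=-7->C
  (4,8):dx=-12,dy=-16->C; (4,9):dx=-3,dy=-3->C; (5,6):dx=-1,dy=-1->C; (5,7):dx=+3,dy=+4->C
  (5,8):dx=-3,dy=-5->C; (5,9):dx=+6,dy=+8->C; (6,7):dx=+4,dy=+5->C; (6,8):dx=-2,dy=-4->C
  (6,9):dx=+7,dy=+9->C; (7,8):dx=-6,dy=-9->C; (7,9):dx=+3,dy=+4->C; (8,9):dx=+9,dy=+13->C
Step 2: C = 27, D = 9, total pairs = 36.
Step 3: tau = (C - D)/(n(n-1)/2) = (27 - 9)/36 = 0.500000.
Step 4: Exact two-sided p-value (enumerate n! = 362880 permutations of y under H0): p = 0.075176.
Step 5: alpha = 0.1. reject H0.

tau_b = 0.5000 (C=27, D=9), p = 0.075176, reject H0.


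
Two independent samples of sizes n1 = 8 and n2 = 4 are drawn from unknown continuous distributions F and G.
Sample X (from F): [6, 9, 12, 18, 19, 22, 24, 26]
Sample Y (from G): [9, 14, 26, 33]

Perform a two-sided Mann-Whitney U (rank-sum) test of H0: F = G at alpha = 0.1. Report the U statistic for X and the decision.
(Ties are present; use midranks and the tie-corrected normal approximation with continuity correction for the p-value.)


Step 1: Combine and sort all 12 observations; assign midranks.
sorted (value, group): (6,X), (9,X), (9,Y), (12,X), (14,Y), (18,X), (19,X), (22,X), (24,X), (26,X), (26,Y), (33,Y)
ranks: 6->1, 9->2.5, 9->2.5, 12->4, 14->5, 18->6, 19->7, 22->8, 24->9, 26->10.5, 26->10.5, 33->12
Step 2: Rank sum for X: R1 = 1 + 2.5 + 4 + 6 + 7 + 8 + 9 + 10.5 = 48.
Step 3: U_X = R1 - n1(n1+1)/2 = 48 - 8*9/2 = 48 - 36 = 12.
       U_Y = n1*n2 - U_X = 32 - 12 = 20.
Step 4: Ties are present, so use the tie-corrected normal approximation (with continuity correction) for the p-value.
Step 5: p-value = 0.550818; compare to alpha = 0.1. fail to reject H0.

U_X = 12, p = 0.550818, fail to reject H0 at alpha = 0.1.


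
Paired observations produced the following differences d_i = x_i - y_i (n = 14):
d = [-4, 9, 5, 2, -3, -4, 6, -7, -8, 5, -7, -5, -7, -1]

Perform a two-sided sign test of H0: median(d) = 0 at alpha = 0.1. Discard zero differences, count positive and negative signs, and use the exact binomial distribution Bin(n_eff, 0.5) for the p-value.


Step 1: Discard zero differences. Original n = 14; n_eff = number of nonzero differences = 14.
Nonzero differences (with sign): -4, +9, +5, +2, -3, -4, +6, -7, -8, +5, -7, -5, -7, -1
Step 2: Count signs: positive = 5, negative = 9.
Step 3: Under H0: P(positive) = 0.5, so the number of positives S ~ Bin(14, 0.5).
Step 4: Two-sided exact p-value = sum of Bin(14,0.5) probabilities at or below the observed probability = 0.423950.
Step 5: alpha = 0.1. fail to reject H0.

n_eff = 14, pos = 5, neg = 9, p = 0.423950, fail to reject H0.


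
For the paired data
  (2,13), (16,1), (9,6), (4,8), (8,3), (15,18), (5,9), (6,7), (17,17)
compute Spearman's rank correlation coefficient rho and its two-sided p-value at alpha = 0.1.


Step 1: Rank x and y separately (midranks; no ties here).
rank(x): 2->1, 16->8, 9->6, 4->2, 8->5, 15->7, 5->3, 6->4, 17->9
rank(y): 13->7, 1->1, 6->3, 8->5, 3->2, 18->9, 9->6, 7->4, 17->8
Step 2: d_i = R_x(i) - R_y(i); compute d_i^2.
  (1-7)^2=36, (8-1)^2=49, (6-3)^2=9, (2-5)^2=9, (5-2)^2=9, (7-9)^2=4, (3-6)^2=9, (4-4)^2=0, (9-8)^2=1
sum(d^2) = 126.
Step 3: rho = 1 - 6*126 / (9*(9^2 - 1)) = 1 - 756/720 = -0.050000.
Step 4: Under H0, t = rho * sqrt((n-2)/(1-rho^2)) = -0.1325 ~ t(7).
Step 5: Two-sided p-value from the t-distribution with 7 df = 0.898353.
Step 6: alpha = 0.1. fail to reject H0.

rho = -0.0500, p = 0.898353, fail to reject H0 at alpha = 0.1.


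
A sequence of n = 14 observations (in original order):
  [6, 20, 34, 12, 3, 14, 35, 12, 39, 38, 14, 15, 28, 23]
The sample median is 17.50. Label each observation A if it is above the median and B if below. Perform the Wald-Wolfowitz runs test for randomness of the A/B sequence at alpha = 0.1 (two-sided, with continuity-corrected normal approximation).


Step 1: Compute median = 17.50; label A = above, B = below.
Labels in order: BAABBBABAABBAA  (n_A = 7, n_B = 7)
Step 2: Count runs R = 8.
Step 3: Under H0 (random ordering), E[R] = 2*n_A*n_B/(n_A+n_B) + 1 = 2*7*7/14 + 1 = 8.0000.
        Var[R] = 2*n_A*n_B*(2*n_A*n_B - n_A - n_B) / ((n_A+n_B)^2 * (n_A+n_B-1)) = 8232/2548 = 3.2308.
        SD[R] = 1.7974.
Step 4: R = E[R], so z = 0 with no continuity correction.
Step 5: Two-sided p-value via normal approximation = 2*(1 - Phi(|z|)) = 1.000000.
Step 6: alpha = 0.1. fail to reject H0.

R = 8, z = 0.0000, p = 1.000000, fail to reject H0.


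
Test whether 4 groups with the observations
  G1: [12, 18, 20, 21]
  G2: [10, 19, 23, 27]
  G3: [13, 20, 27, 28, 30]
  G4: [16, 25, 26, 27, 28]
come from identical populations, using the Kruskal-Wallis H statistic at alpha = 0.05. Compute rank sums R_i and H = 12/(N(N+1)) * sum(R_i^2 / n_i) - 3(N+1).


Step 1: Combine all N = 18 observations and assign midranks.
sorted (value, group, rank): (10,G2,1), (12,G1,2), (13,G3,3), (16,G4,4), (18,G1,5), (19,G2,6), (20,G1,7.5), (20,G3,7.5), (21,G1,9), (23,G2,10), (25,G4,11), (26,G4,12), (27,G2,14), (27,G3,14), (27,G4,14), (28,G3,16.5), (28,G4,16.5), (30,G3,18)
Step 2: Sum ranks within each group.
R_1 = 23.5 (n_1 = 4)
R_2 = 31 (n_2 = 4)
R_3 = 59 (n_3 = 5)
R_4 = 57.5 (n_4 = 5)
Step 3: H = 12/(N(N+1)) * sum(R_i^2/n_i) - 3(N+1)
     = 12/(18*19) * (23.5^2/4 + 31^2/4 + 59^2/5 + 57.5^2/5) - 3*19
     = 0.035088 * 1735.76 - 57
     = 3.903947.
Step 4: Ties present; correction factor C = 1 - 36/(18^3 - 18) = 0.993808. Corrected H = 3.903947 / 0.993808 = 3.928271.
Step 5: Under H0, H ~ chi^2(3); p-value = 0.269314.
Step 6: alpha = 0.05. fail to reject H0.

H = 3.9283, df = 3, p = 0.269314, fail to reject H0.


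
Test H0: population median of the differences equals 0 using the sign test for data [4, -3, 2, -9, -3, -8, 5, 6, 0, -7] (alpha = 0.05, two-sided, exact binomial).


Step 1: Discard zero differences. Original n = 10; n_eff = number of nonzero differences = 9.
Nonzero differences (with sign): +4, -3, +2, -9, -3, -8, +5, +6, -7
Step 2: Count signs: positive = 4, negative = 5.
Step 3: Under H0: P(positive) = 0.5, so the number of positives S ~ Bin(9, 0.5).
Step 4: Two-sided exact p-value = sum of Bin(9,0.5) probabilities at or below the observed probability = 1.000000.
Step 5: alpha = 0.05. fail to reject H0.

n_eff = 9, pos = 4, neg = 5, p = 1.000000, fail to reject H0.


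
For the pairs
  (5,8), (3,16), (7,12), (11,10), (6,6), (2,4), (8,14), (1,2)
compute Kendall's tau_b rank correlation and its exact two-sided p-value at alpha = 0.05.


Step 1: Enumerate the 28 unordered pairs (i,j) with i<j and classify each by sign(x_j-x_i) * sign(y_j-y_i).
  (1,2):dx=-2,dy=+8->D; (1,3):dx=+2,dy=+4->C; (1,4):dx=+6,dy=+2->C; (1,5):dx=+1,dy=-2->D
  (1,6):dx=-3,dy=-4->C; (1,7):dx=+3,dy=+6->C; (1,8):dx=-4,dy=-6->C; (2,3):dx=+4,dy=-4->D
  (2,4):dx=+8,dy=-6->D; (2,5):dx=+3,dy=-10->D; (2,6):dx=-1,dy=-12->C; (2,7):dx=+5,dy=-2->D
  (2,8):dx=-2,dy=-14->C; (3,4):dx=+4,dy=-2->D; (3,5):dx=-1,dy=-6->C; (3,6):dx=-5,dy=-8->C
  (3,7):dx=+1,dy=+2->C; (3,8):dx=-6,dy=-10->C; (4,5):dx=-5,dy=-4->C; (4,6):dx=-9,dy=-6->C
  (4,7):dx=-3,dy=+4->D; (4,8):dx=-10,dy=-8->C; (5,6):dx=-4,dy=-2->C; (5,7):dx=+2,dy=+8->C
  (5,8):dx=-5,dy=-4->C; (6,7):dx=+6,dy=+10->C; (6,8):dx=-1,dy=-2->C; (7,8):dx=-7,dy=-12->C
Step 2: C = 20, D = 8, total pairs = 28.
Step 3: tau = (C - D)/(n(n-1)/2) = (20 - 8)/28 = 0.428571.
Step 4: Exact two-sided p-value (enumerate n! = 40320 permutations of y under H0): p = 0.178869.
Step 5: alpha = 0.05. fail to reject H0.

tau_b = 0.4286 (C=20, D=8), p = 0.178869, fail to reject H0.


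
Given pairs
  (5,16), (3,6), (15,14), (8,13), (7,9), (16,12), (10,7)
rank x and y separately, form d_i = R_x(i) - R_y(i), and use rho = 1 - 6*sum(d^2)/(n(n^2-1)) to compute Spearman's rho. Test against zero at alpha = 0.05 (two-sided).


Step 1: Rank x and y separately (midranks; no ties here).
rank(x): 5->2, 3->1, 15->6, 8->4, 7->3, 16->7, 10->5
rank(y): 16->7, 6->1, 14->6, 13->5, 9->3, 12->4, 7->2
Step 2: d_i = R_x(i) - R_y(i); compute d_i^2.
  (2-7)^2=25, (1-1)^2=0, (6-6)^2=0, (4-5)^2=1, (3-3)^2=0, (7-4)^2=9, (5-2)^2=9
sum(d^2) = 44.
Step 3: rho = 1 - 6*44 / (7*(7^2 - 1)) = 1 - 264/336 = 0.214286.
Step 4: Under H0, t = rho * sqrt((n-2)/(1-rho^2)) = 0.4906 ~ t(5).
Step 5: Two-sided p-value from the t-distribution with 5 df = 0.644512.
Step 6: alpha = 0.05. fail to reject H0.

rho = 0.2143, p = 0.644512, fail to reject H0 at alpha = 0.05.


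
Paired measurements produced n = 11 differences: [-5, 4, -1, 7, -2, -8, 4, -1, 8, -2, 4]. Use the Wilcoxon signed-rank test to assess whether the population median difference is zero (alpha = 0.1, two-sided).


Step 1: Drop any zero differences (none here) and take |d_i|.
|d| = [5, 4, 1, 7, 2, 8, 4, 1, 8, 2, 4]
Step 2: Midrank |d_i| (ties get averaged ranks).
ranks: |5|->8, |4|->6, |1|->1.5, |7|->9, |2|->3.5, |8|->10.5, |4|->6, |1|->1.5, |8|->10.5, |2|->3.5, |4|->6
Step 3: Attach original signs; sum ranks with positive sign and with negative sign.
W+ = 6 + 9 + 6 + 10.5 + 6 = 37.5
W- = 8 + 1.5 + 3.5 + 10.5 + 1.5 + 3.5 = 28.5
(Check: W+ + W- = 66 should equal n(n+1)/2 = 66.)
Step 4: Test statistic W = min(W+, W-) = 28.5.
Step 5: Ties in |d|, so use the tie-corrected normal approximation.
        E[W] = n(n+1)/4 = 11*12/4 = 33.
        Tie groups: |d|=1 (t=2), |d|=2 (t=2), |d|=4 (t=3), |d|=8 (t=2); sum(t^3 - t) = 42.
        Var[W] = n(n+1)(2n+1)/24 - sum(t^3-t)/48 = 3036/24 - 42/48 = 125.625.
        z = (W - E[W]) / sqrt(Var[W]) = (28.5 - 33) / 11.2083 = -0.4015.
        Two-sided p = 2*Phi(z) = 0.688060.
Step 6: alpha = 0.1. fail to reject H0.

W+ = 37.5, W- = 28.5, W = min = 28.5, p = 0.688060, fail to reject H0.


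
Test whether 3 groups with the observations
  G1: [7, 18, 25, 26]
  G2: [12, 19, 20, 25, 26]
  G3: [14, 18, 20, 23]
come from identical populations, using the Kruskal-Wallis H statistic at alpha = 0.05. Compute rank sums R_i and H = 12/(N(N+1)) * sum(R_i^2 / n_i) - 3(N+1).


Step 1: Combine all N = 13 observations and assign midranks.
sorted (value, group, rank): (7,G1,1), (12,G2,2), (14,G3,3), (18,G1,4.5), (18,G3,4.5), (19,G2,6), (20,G2,7.5), (20,G3,7.5), (23,G3,9), (25,G1,10.5), (25,G2,10.5), (26,G1,12.5), (26,G2,12.5)
Step 2: Sum ranks within each group.
R_1 = 28.5 (n_1 = 4)
R_2 = 38.5 (n_2 = 5)
R_3 = 24 (n_3 = 4)
Step 3: H = 12/(N(N+1)) * sum(R_i^2/n_i) - 3(N+1)
     = 12/(13*14) * (28.5^2/4 + 38.5^2/5 + 24^2/4) - 3*14
     = 0.065934 * 643.513 - 42
     = 0.429396.
Step 4: Ties present; correction factor C = 1 - 24/(13^3 - 13) = 0.989011. Corrected H = 0.429396 / 0.989011 = 0.434167.
Step 5: Under H0, H ~ chi^2(2); p-value = 0.804863.
Step 6: alpha = 0.05. fail to reject H0.

H = 0.4342, df = 2, p = 0.804863, fail to reject H0.


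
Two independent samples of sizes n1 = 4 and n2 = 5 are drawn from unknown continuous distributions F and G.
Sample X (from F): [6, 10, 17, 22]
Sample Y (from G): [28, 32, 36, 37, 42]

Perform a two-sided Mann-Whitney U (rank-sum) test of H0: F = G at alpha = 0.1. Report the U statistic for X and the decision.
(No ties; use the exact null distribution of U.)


Step 1: Combine and sort all 9 observations; assign midranks.
sorted (value, group): (6,X), (10,X), (17,X), (22,X), (28,Y), (32,Y), (36,Y), (37,Y), (42,Y)
ranks: 6->1, 10->2, 17->3, 22->4, 28->5, 32->6, 36->7, 37->8, 42->9
Step 2: Rank sum for X: R1 = 1 + 2 + 3 + 4 = 10.
Step 3: U_X = R1 - n1(n1+1)/2 = 10 - 4*5/2 = 10 - 10 = 0.
       U_Y = n1*n2 - U_X = 20 - 0 = 20.
Step 4: No ties, so the exact null distribution of U (based on enumerating the C(9,4) = 126 equally likely rank assignments) gives the two-sided p-value.
Step 5: p-value = 0.015873; compare to alpha = 0.1. reject H0.

U_X = 0, p = 0.015873, reject H0 at alpha = 0.1.


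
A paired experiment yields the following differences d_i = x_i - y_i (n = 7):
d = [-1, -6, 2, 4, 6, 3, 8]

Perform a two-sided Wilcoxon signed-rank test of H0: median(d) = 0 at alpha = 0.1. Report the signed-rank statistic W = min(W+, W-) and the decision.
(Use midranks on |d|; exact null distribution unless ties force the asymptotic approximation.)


Step 1: Drop any zero differences (none here) and take |d_i|.
|d| = [1, 6, 2, 4, 6, 3, 8]
Step 2: Midrank |d_i| (ties get averaged ranks).
ranks: |1|->1, |6|->5.5, |2|->2, |4|->4, |6|->5.5, |3|->3, |8|->7
Step 3: Attach original signs; sum ranks with positive sign and with negative sign.
W+ = 2 + 4 + 5.5 + 3 + 7 = 21.5
W- = 1 + 5.5 = 6.5
(Check: W+ + W- = 28 should equal n(n+1)/2 = 28.)
Step 4: Test statistic W = min(W+, W-) = 6.5.
Step 5: Ties in |d|, so use the tie-corrected normal approximation.
        E[W] = n(n+1)/4 = 7*8/4 = 14.
        Tie groups: |d|=6 (t=2); sum(t^3 - t) = 6.
        Var[W] = n(n+1)(2n+1)/24 - sum(t^3-t)/48 = 840/24 - 6/48 = 34.875.
        z = (W - E[W]) / sqrt(Var[W]) = (6.5 - 14) / 5.9055 = -1.2700.
        Two-sided p = 2*Phi(z) = 0.204084.
Step 6: alpha = 0.1. fail to reject H0.

W+ = 21.5, W- = 6.5, W = min = 6.5, p = 0.204084, fail to reject H0.


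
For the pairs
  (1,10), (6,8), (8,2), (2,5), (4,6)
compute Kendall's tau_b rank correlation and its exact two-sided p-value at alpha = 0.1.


Step 1: Enumerate the 10 unordered pairs (i,j) with i<j and classify each by sign(x_j-x_i) * sign(y_j-y_i).
  (1,2):dx=+5,dy=-2->D; (1,3):dx=+7,dy=-8->D; (1,4):dx=+1,dy=-5->D; (1,5):dx=+3,dy=-4->D
  (2,3):dx=+2,dy=-6->D; (2,4):dx=-4,dy=-3->C; (2,5):dx=-2,dy=-2->C; (3,4):dx=-6,dy=+3->D
  (3,5):dx=-4,dy=+4->D; (4,5):dx=+2,dy=+1->C
Step 2: C = 3, D = 7, total pairs = 10.
Step 3: tau = (C - D)/(n(n-1)/2) = (3 - 7)/10 = -0.400000.
Step 4: Exact two-sided p-value (enumerate n! = 120 permutations of y under H0): p = 0.483333.
Step 5: alpha = 0.1. fail to reject H0.

tau_b = -0.4000 (C=3, D=7), p = 0.483333, fail to reject H0.


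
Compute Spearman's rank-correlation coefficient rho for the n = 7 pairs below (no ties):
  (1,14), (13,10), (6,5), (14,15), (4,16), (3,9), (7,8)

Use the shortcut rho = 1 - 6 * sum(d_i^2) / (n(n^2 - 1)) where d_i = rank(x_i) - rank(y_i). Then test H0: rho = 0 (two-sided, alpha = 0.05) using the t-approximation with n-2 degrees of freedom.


Step 1: Rank x and y separately (midranks; no ties here).
rank(x): 1->1, 13->6, 6->4, 14->7, 4->3, 3->2, 7->5
rank(y): 14->5, 10->4, 5->1, 15->6, 16->7, 9->3, 8->2
Step 2: d_i = R_x(i) - R_y(i); compute d_i^2.
  (1-5)^2=16, (6-4)^2=4, (4-1)^2=9, (7-6)^2=1, (3-7)^2=16, (2-3)^2=1, (5-2)^2=9
sum(d^2) = 56.
Step 3: rho = 1 - 6*56 / (7*(7^2 - 1)) = 1 - 336/336 = 0.000000.
Step 4: Under H0, t = rho * sqrt((n-2)/(1-rho^2)) = 0.0000 ~ t(5).
Step 5: Two-sided p-value from the t-distribution with 5 df = 1.000000.
Step 6: alpha = 0.05. fail to reject H0.

rho = 0.0000, p = 1.000000, fail to reject H0 at alpha = 0.05.


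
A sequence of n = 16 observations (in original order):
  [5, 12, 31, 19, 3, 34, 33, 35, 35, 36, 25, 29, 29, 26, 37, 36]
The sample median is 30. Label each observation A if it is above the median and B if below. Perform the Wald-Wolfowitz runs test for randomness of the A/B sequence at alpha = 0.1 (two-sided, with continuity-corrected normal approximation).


Step 1: Compute median = 30; label A = above, B = below.
Labels in order: BBABBAAAAABBBBAA  (n_A = 8, n_B = 8)
Step 2: Count runs R = 6.
Step 3: Under H0 (random ordering), E[R] = 2*n_A*n_B/(n_A+n_B) + 1 = 2*8*8/16 + 1 = 9.0000.
        Var[R] = 2*n_A*n_B*(2*n_A*n_B - n_A - n_B) / ((n_A+n_B)^2 * (n_A+n_B-1)) = 14336/3840 = 3.7333.
        SD[R] = 1.9322.
Step 4: Continuity-corrected z = (R + 0.5 - E[R]) / SD[R] = (6 + 0.5 - 9.0000) / 1.9322 = -1.2939.
Step 5: Two-sided p-value via normal approximation = 2*(1 - Phi(|z|)) = 0.195709.
Step 6: alpha = 0.1. fail to reject H0.

R = 6, z = -1.2939, p = 0.195709, fail to reject H0.


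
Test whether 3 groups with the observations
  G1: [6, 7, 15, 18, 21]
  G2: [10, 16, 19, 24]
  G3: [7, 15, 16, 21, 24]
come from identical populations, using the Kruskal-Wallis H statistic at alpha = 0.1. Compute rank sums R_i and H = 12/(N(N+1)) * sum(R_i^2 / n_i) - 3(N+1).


Step 1: Combine all N = 14 observations and assign midranks.
sorted (value, group, rank): (6,G1,1), (7,G1,2.5), (7,G3,2.5), (10,G2,4), (15,G1,5.5), (15,G3,5.5), (16,G2,7.5), (16,G3,7.5), (18,G1,9), (19,G2,10), (21,G1,11.5), (21,G3,11.5), (24,G2,13.5), (24,G3,13.5)
Step 2: Sum ranks within each group.
R_1 = 29.5 (n_1 = 5)
R_2 = 35 (n_2 = 4)
R_3 = 40.5 (n_3 = 5)
Step 3: H = 12/(N(N+1)) * sum(R_i^2/n_i) - 3(N+1)
     = 12/(14*15) * (29.5^2/5 + 35^2/4 + 40.5^2/5) - 3*15
     = 0.057143 * 808.35 - 45
     = 1.191429.
Step 4: Ties present; correction factor C = 1 - 30/(14^3 - 14) = 0.989011. Corrected H = 1.191429 / 0.989011 = 1.204667.
Step 5: Under H0, H ~ chi^2(2); p-value = 0.547533.
Step 6: alpha = 0.1. fail to reject H0.

H = 1.2047, df = 2, p = 0.547533, fail to reject H0.


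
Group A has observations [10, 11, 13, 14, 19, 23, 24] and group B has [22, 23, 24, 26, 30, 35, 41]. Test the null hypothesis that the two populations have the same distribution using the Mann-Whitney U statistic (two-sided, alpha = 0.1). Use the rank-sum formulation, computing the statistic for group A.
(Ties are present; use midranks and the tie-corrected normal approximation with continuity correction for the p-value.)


Step 1: Combine and sort all 14 observations; assign midranks.
sorted (value, group): (10,X), (11,X), (13,X), (14,X), (19,X), (22,Y), (23,X), (23,Y), (24,X), (24,Y), (26,Y), (30,Y), (35,Y), (41,Y)
ranks: 10->1, 11->2, 13->3, 14->4, 19->5, 22->6, 23->7.5, 23->7.5, 24->9.5, 24->9.5, 26->11, 30->12, 35->13, 41->14
Step 2: Rank sum for X: R1 = 1 + 2 + 3 + 4 + 5 + 7.5 + 9.5 = 32.
Step 3: U_X = R1 - n1(n1+1)/2 = 32 - 7*8/2 = 32 - 28 = 4.
       U_Y = n1*n2 - U_X = 49 - 4 = 45.
Step 4: Ties are present, so use the tie-corrected normal approximation (with continuity correction) for the p-value.
Step 5: p-value = 0.010433; compare to alpha = 0.1. reject H0.

U_X = 4, p = 0.010433, reject H0 at alpha = 0.1.


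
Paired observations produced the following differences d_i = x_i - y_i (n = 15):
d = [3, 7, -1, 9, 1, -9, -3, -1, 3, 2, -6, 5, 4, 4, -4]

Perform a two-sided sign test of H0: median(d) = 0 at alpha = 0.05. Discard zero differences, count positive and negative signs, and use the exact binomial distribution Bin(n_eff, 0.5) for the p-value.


Step 1: Discard zero differences. Original n = 15; n_eff = number of nonzero differences = 15.
Nonzero differences (with sign): +3, +7, -1, +9, +1, -9, -3, -1, +3, +2, -6, +5, +4, +4, -4
Step 2: Count signs: positive = 9, negative = 6.
Step 3: Under H0: P(positive) = 0.5, so the number of positives S ~ Bin(15, 0.5).
Step 4: Two-sided exact p-value = sum of Bin(15,0.5) probabilities at or below the observed probability = 0.607239.
Step 5: alpha = 0.05. fail to reject H0.

n_eff = 15, pos = 9, neg = 6, p = 0.607239, fail to reject H0.


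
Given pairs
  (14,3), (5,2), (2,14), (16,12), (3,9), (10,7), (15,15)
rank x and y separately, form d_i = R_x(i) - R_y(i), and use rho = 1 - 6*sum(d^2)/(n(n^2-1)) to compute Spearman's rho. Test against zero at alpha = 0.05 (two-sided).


Step 1: Rank x and y separately (midranks; no ties here).
rank(x): 14->5, 5->3, 2->1, 16->7, 3->2, 10->4, 15->6
rank(y): 3->2, 2->1, 14->6, 12->5, 9->4, 7->3, 15->7
Step 2: d_i = R_x(i) - R_y(i); compute d_i^2.
  (5-2)^2=9, (3-1)^2=4, (1-6)^2=25, (7-5)^2=4, (2-4)^2=4, (4-3)^2=1, (6-7)^2=1
sum(d^2) = 48.
Step 3: rho = 1 - 6*48 / (7*(7^2 - 1)) = 1 - 288/336 = 0.142857.
Step 4: Under H0, t = rho * sqrt((n-2)/(1-rho^2)) = 0.3227 ~ t(5).
Step 5: Two-sided p-value from the t-distribution with 5 df = 0.759945.
Step 6: alpha = 0.05. fail to reject H0.

rho = 0.1429, p = 0.759945, fail to reject H0 at alpha = 0.05.


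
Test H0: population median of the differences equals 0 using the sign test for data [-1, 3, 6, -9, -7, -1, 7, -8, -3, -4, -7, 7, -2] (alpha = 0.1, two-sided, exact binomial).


Step 1: Discard zero differences. Original n = 13; n_eff = number of nonzero differences = 13.
Nonzero differences (with sign): -1, +3, +6, -9, -7, -1, +7, -8, -3, -4, -7, +7, -2
Step 2: Count signs: positive = 4, negative = 9.
Step 3: Under H0: P(positive) = 0.5, so the number of positives S ~ Bin(13, 0.5).
Step 4: Two-sided exact p-value = sum of Bin(13,0.5) probabilities at or below the observed probability = 0.266846.
Step 5: alpha = 0.1. fail to reject H0.

n_eff = 13, pos = 4, neg = 9, p = 0.266846, fail to reject H0.


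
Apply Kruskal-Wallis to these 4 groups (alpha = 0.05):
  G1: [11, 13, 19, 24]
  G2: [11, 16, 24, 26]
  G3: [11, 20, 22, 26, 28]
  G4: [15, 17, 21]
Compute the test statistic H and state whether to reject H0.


Step 1: Combine all N = 16 observations and assign midranks.
sorted (value, group, rank): (11,G1,2), (11,G2,2), (11,G3,2), (13,G1,4), (15,G4,5), (16,G2,6), (17,G4,7), (19,G1,8), (20,G3,9), (21,G4,10), (22,G3,11), (24,G1,12.5), (24,G2,12.5), (26,G2,14.5), (26,G3,14.5), (28,G3,16)
Step 2: Sum ranks within each group.
R_1 = 26.5 (n_1 = 4)
R_2 = 35 (n_2 = 4)
R_3 = 52.5 (n_3 = 5)
R_4 = 22 (n_4 = 3)
Step 3: H = 12/(N(N+1)) * sum(R_i^2/n_i) - 3(N+1)
     = 12/(16*17) * (26.5^2/4 + 35^2/4 + 52.5^2/5 + 22^2/3) - 3*17
     = 0.044118 * 1194.4 - 51
     = 1.693934.
Step 4: Ties present; correction factor C = 1 - 36/(16^3 - 16) = 0.991176. Corrected H = 1.693934 / 0.991176 = 1.709013.
Step 5: Under H0, H ~ chi^2(3); p-value = 0.634932.
Step 6: alpha = 0.05. fail to reject H0.

H = 1.7090, df = 3, p = 0.634932, fail to reject H0.


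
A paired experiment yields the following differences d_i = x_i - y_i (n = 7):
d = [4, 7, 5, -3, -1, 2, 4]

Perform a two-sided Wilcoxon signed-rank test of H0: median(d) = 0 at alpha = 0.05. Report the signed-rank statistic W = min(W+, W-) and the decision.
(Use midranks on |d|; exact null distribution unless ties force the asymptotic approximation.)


Step 1: Drop any zero differences (none here) and take |d_i|.
|d| = [4, 7, 5, 3, 1, 2, 4]
Step 2: Midrank |d_i| (ties get averaged ranks).
ranks: |4|->4.5, |7|->7, |5|->6, |3|->3, |1|->1, |2|->2, |4|->4.5
Step 3: Attach original signs; sum ranks with positive sign and with negative sign.
W+ = 4.5 + 7 + 6 + 2 + 4.5 = 24
W- = 3 + 1 = 4
(Check: W+ + W- = 28 should equal n(n+1)/2 = 28.)
Step 4: Test statistic W = min(W+, W-) = 4.
Step 5: Ties in |d|, so use the tie-corrected normal approximation.
        E[W] = n(n+1)/4 = 7*8/4 = 14.
        Tie groups: |d|=4 (t=2); sum(t^3 - t) = 6.
        Var[W] = n(n+1)(2n+1)/24 - sum(t^3-t)/48 = 840/24 - 6/48 = 34.875.
        z = (W - E[W]) / sqrt(Var[W]) = (4 - 14) / 5.9055 = -1.6933.
        Two-sided p = 2*Phi(z) = 0.090392.
Step 6: alpha = 0.05. fail to reject H0.

W+ = 24, W- = 4, W = min = 4, p = 0.090392, fail to reject H0.


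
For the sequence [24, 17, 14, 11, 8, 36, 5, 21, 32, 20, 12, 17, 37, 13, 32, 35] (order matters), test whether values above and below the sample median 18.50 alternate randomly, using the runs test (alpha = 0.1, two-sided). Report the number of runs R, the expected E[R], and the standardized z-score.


Step 1: Compute median = 18.50; label A = above, B = below.
Labels in order: ABBBBABAAABBABAA  (n_A = 8, n_B = 8)
Step 2: Count runs R = 9.
Step 3: Under H0 (random ordering), E[R] = 2*n_A*n_B/(n_A+n_B) + 1 = 2*8*8/16 + 1 = 9.0000.
        Var[R] = 2*n_A*n_B*(2*n_A*n_B - n_A - n_B) / ((n_A+n_B)^2 * (n_A+n_B-1)) = 14336/3840 = 3.7333.
        SD[R] = 1.9322.
Step 4: R = E[R], so z = 0 with no continuity correction.
Step 5: Two-sided p-value via normal approximation = 2*(1 - Phi(|z|)) = 1.000000.
Step 6: alpha = 0.1. fail to reject H0.

R = 9, z = 0.0000, p = 1.000000, fail to reject H0.


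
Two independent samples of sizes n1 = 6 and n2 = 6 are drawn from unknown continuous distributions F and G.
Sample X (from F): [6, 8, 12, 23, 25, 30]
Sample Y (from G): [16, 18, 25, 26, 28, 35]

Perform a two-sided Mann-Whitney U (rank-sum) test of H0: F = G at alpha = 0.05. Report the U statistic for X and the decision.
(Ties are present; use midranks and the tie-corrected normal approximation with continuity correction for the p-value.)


Step 1: Combine and sort all 12 observations; assign midranks.
sorted (value, group): (6,X), (8,X), (12,X), (16,Y), (18,Y), (23,X), (25,X), (25,Y), (26,Y), (28,Y), (30,X), (35,Y)
ranks: 6->1, 8->2, 12->3, 16->4, 18->5, 23->6, 25->7.5, 25->7.5, 26->9, 28->10, 30->11, 35->12
Step 2: Rank sum for X: R1 = 1 + 2 + 3 + 6 + 7.5 + 11 = 30.5.
Step 3: U_X = R1 - n1(n1+1)/2 = 30.5 - 6*7/2 = 30.5 - 21 = 9.5.
       U_Y = n1*n2 - U_X = 36 - 9.5 = 26.5.
Step 4: Ties are present, so use the tie-corrected normal approximation (with continuity correction) for the p-value.
Step 5: p-value = 0.199397; compare to alpha = 0.05. fail to reject H0.

U_X = 9.5, p = 0.199397, fail to reject H0 at alpha = 0.05.


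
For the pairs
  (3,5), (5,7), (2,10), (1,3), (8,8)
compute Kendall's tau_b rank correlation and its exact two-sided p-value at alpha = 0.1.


Step 1: Enumerate the 10 unordered pairs (i,j) with i<j and classify each by sign(x_j-x_i) * sign(y_j-y_i).
  (1,2):dx=+2,dy=+2->C; (1,3):dx=-1,dy=+5->D; (1,4):dx=-2,dy=-2->C; (1,5):dx=+5,dy=+3->C
  (2,3):dx=-3,dy=+3->D; (2,4):dx=-4,dy=-4->C; (2,5):dx=+3,dy=+1->C; (3,4):dx=-1,dy=-7->C
  (3,5):dx=+6,dy=-2->D; (4,5):dx=+7,dy=+5->C
Step 2: C = 7, D = 3, total pairs = 10.
Step 3: tau = (C - D)/(n(n-1)/2) = (7 - 3)/10 = 0.400000.
Step 4: Exact two-sided p-value (enumerate n! = 120 permutations of y under H0): p = 0.483333.
Step 5: alpha = 0.1. fail to reject H0.

tau_b = 0.4000 (C=7, D=3), p = 0.483333, fail to reject H0.


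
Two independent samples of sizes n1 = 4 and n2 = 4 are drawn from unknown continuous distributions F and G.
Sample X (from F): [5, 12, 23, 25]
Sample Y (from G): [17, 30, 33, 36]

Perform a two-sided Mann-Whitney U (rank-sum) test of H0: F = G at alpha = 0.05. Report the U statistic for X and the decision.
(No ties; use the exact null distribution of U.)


Step 1: Combine and sort all 8 observations; assign midranks.
sorted (value, group): (5,X), (12,X), (17,Y), (23,X), (25,X), (30,Y), (33,Y), (36,Y)
ranks: 5->1, 12->2, 17->3, 23->4, 25->5, 30->6, 33->7, 36->8
Step 2: Rank sum for X: R1 = 1 + 2 + 4 + 5 = 12.
Step 3: U_X = R1 - n1(n1+1)/2 = 12 - 4*5/2 = 12 - 10 = 2.
       U_Y = n1*n2 - U_X = 16 - 2 = 14.
Step 4: No ties, so the exact null distribution of U (based on enumerating the C(8,4) = 70 equally likely rank assignments) gives the two-sided p-value.
Step 5: p-value = 0.114286; compare to alpha = 0.05. fail to reject H0.

U_X = 2, p = 0.114286, fail to reject H0 at alpha = 0.05.


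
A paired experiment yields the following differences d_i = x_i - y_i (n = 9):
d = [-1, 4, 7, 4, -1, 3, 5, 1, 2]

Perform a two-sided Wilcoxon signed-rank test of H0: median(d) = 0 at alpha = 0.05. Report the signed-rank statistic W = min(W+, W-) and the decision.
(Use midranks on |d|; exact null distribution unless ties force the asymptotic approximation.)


Step 1: Drop any zero differences (none here) and take |d_i|.
|d| = [1, 4, 7, 4, 1, 3, 5, 1, 2]
Step 2: Midrank |d_i| (ties get averaged ranks).
ranks: |1|->2, |4|->6.5, |7|->9, |4|->6.5, |1|->2, |3|->5, |5|->8, |1|->2, |2|->4
Step 3: Attach original signs; sum ranks with positive sign and with negative sign.
W+ = 6.5 + 9 + 6.5 + 5 + 8 + 2 + 4 = 41
W- = 2 + 2 = 4
(Check: W+ + W- = 45 should equal n(n+1)/2 = 45.)
Step 4: Test statistic W = min(W+, W-) = 4.
Step 5: Ties in |d|, so use the tie-corrected normal approximation.
        E[W] = n(n+1)/4 = 9*10/4 = 22.5.
        Tie groups: |d|=1 (t=3), |d|=4 (t=2); sum(t^3 - t) = 30.
        Var[W] = n(n+1)(2n+1)/24 - sum(t^3-t)/48 = 1710/24 - 30/48 = 70.625.
        z = (W - E[W]) / sqrt(Var[W]) = (4 - 22.5) / 8.4039 = -2.2014.
        Two-sided p = 2*Phi(z) = 0.027710.
Step 6: alpha = 0.05. reject H0.

W+ = 41, W- = 4, W = min = 4, p = 0.027710, reject H0.


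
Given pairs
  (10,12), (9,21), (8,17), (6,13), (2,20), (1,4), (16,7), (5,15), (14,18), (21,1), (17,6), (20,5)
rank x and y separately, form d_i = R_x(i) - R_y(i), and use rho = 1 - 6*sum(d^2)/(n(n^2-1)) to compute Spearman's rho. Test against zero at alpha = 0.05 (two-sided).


Step 1: Rank x and y separately (midranks; no ties here).
rank(x): 10->7, 9->6, 8->5, 6->4, 2->2, 1->1, 16->9, 5->3, 14->8, 21->12, 17->10, 20->11
rank(y): 12->6, 21->12, 17->9, 13->7, 20->11, 4->2, 7->5, 15->8, 18->10, 1->1, 6->4, 5->3
Step 2: d_i = R_x(i) - R_y(i); compute d_i^2.
  (7-6)^2=1, (6-12)^2=36, (5-9)^2=16, (4-7)^2=9, (2-11)^2=81, (1-2)^2=1, (9-5)^2=16, (3-8)^2=25, (8-10)^2=4, (12-1)^2=121, (10-4)^2=36, (11-3)^2=64
sum(d^2) = 410.
Step 3: rho = 1 - 6*410 / (12*(12^2 - 1)) = 1 - 2460/1716 = -0.433566.
Step 4: Under H0, t = rho * sqrt((n-2)/(1-rho^2)) = -1.5215 ~ t(10).
Step 5: Two-sided p-value from the t-distribution with 10 df = 0.159106.
Step 6: alpha = 0.05. fail to reject H0.

rho = -0.4336, p = 0.159106, fail to reject H0 at alpha = 0.05.


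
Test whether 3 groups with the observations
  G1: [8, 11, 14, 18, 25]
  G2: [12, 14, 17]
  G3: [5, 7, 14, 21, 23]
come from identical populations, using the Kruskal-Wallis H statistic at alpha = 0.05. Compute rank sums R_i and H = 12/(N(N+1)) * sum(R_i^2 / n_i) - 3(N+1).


Step 1: Combine all N = 13 observations and assign midranks.
sorted (value, group, rank): (5,G3,1), (7,G3,2), (8,G1,3), (11,G1,4), (12,G2,5), (14,G1,7), (14,G2,7), (14,G3,7), (17,G2,9), (18,G1,10), (21,G3,11), (23,G3,12), (25,G1,13)
Step 2: Sum ranks within each group.
R_1 = 37 (n_1 = 5)
R_2 = 21 (n_2 = 3)
R_3 = 33 (n_3 = 5)
Step 3: H = 12/(N(N+1)) * sum(R_i^2/n_i) - 3(N+1)
     = 12/(13*14) * (37^2/5 + 21^2/3 + 33^2/5) - 3*14
     = 0.065934 * 638.6 - 42
     = 0.105495.
Step 4: Ties present; correction factor C = 1 - 24/(13^3 - 13) = 0.989011. Corrected H = 0.105495 / 0.989011 = 0.106667.
Step 5: Under H0, H ~ chi^2(2); p-value = 0.948064.
Step 6: alpha = 0.05. fail to reject H0.

H = 0.1067, df = 2, p = 0.948064, fail to reject H0.


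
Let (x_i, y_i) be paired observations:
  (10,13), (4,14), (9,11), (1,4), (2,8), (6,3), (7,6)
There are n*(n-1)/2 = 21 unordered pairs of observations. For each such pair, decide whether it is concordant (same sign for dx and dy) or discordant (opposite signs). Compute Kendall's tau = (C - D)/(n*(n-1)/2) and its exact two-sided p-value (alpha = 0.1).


Step 1: Enumerate the 21 unordered pairs (i,j) with i<j and classify each by sign(x_j-x_i) * sign(y_j-y_i).
  (1,2):dx=-6,dy=+1->D; (1,3):dx=-1,dy=-2->C; (1,4):dx=-9,dy=-9->C; (1,5):dx=-8,dy=-5->C
  (1,6):dx=-4,dy=-10->C; (1,7):dx=-3,dy=-7->C; (2,3):dx=+5,dy=-3->D; (2,4):dx=-3,dy=-10->C
  (2,5):dx=-2,dy=-6->C; (2,6):dx=+2,dy=-11->D; (2,7):dx=+3,dy=-8->D; (3,4):dx=-8,dy=-7->C
  (3,5):dx=-7,dy=-3->C; (3,6):dx=-3,dy=-8->C; (3,7):dx=-2,dy=-5->C; (4,5):dx=+1,dy=+4->C
  (4,6):dx=+5,dy=-1->D; (4,7):dx=+6,dy=+2->C; (5,6):dx=+4,dy=-5->D; (5,7):dx=+5,dy=-2->D
  (6,7):dx=+1,dy=+3->C
Step 2: C = 14, D = 7, total pairs = 21.
Step 3: tau = (C - D)/(n(n-1)/2) = (14 - 7)/21 = 0.333333.
Step 4: Exact two-sided p-value (enumerate n! = 5040 permutations of y under H0): p = 0.381349.
Step 5: alpha = 0.1. fail to reject H0.

tau_b = 0.3333 (C=14, D=7), p = 0.381349, fail to reject H0.


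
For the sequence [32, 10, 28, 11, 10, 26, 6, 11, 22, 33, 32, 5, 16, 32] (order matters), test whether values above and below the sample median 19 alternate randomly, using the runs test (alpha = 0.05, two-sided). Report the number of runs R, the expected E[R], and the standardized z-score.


Step 1: Compute median = 19; label A = above, B = below.
Labels in order: ABABBABBAAABBA  (n_A = 7, n_B = 7)
Step 2: Count runs R = 9.
Step 3: Under H0 (random ordering), E[R] = 2*n_A*n_B/(n_A+n_B) + 1 = 2*7*7/14 + 1 = 8.0000.
        Var[R] = 2*n_A*n_B*(2*n_A*n_B - n_A - n_B) / ((n_A+n_B)^2 * (n_A+n_B-1)) = 8232/2548 = 3.2308.
        SD[R] = 1.7974.
Step 4: Continuity-corrected z = (R - 0.5 - E[R]) / SD[R] = (9 - 0.5 - 8.0000) / 1.7974 = 0.2782.
Step 5: Two-sided p-value via normal approximation = 2*(1 - Phi(|z|)) = 0.780879.
Step 6: alpha = 0.05. fail to reject H0.

R = 9, z = 0.2782, p = 0.780879, fail to reject H0.


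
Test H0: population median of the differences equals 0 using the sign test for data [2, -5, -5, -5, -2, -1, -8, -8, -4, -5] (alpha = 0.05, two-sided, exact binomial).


Step 1: Discard zero differences. Original n = 10; n_eff = number of nonzero differences = 10.
Nonzero differences (with sign): +2, -5, -5, -5, -2, -1, -8, -8, -4, -5
Step 2: Count signs: positive = 1, negative = 9.
Step 3: Under H0: P(positive) = 0.5, so the number of positives S ~ Bin(10, 0.5).
Step 4: Two-sided exact p-value = sum of Bin(10,0.5) probabilities at or below the observed probability = 0.021484.
Step 5: alpha = 0.05. reject H0.

n_eff = 10, pos = 1, neg = 9, p = 0.021484, reject H0.


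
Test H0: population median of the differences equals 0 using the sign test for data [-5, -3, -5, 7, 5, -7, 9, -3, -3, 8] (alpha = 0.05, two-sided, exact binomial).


Step 1: Discard zero differences. Original n = 10; n_eff = number of nonzero differences = 10.
Nonzero differences (with sign): -5, -3, -5, +7, +5, -7, +9, -3, -3, +8
Step 2: Count signs: positive = 4, negative = 6.
Step 3: Under H0: P(positive) = 0.5, so the number of positives S ~ Bin(10, 0.5).
Step 4: Two-sided exact p-value = sum of Bin(10,0.5) probabilities at or below the observed probability = 0.753906.
Step 5: alpha = 0.05. fail to reject H0.

n_eff = 10, pos = 4, neg = 6, p = 0.753906, fail to reject H0.


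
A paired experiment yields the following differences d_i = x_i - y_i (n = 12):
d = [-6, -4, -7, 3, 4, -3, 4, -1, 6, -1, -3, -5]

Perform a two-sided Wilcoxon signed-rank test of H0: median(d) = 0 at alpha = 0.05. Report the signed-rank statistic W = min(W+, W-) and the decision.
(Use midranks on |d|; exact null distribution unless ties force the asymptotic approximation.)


Step 1: Drop any zero differences (none here) and take |d_i|.
|d| = [6, 4, 7, 3, 4, 3, 4, 1, 6, 1, 3, 5]
Step 2: Midrank |d_i| (ties get averaged ranks).
ranks: |6|->10.5, |4|->7, |7|->12, |3|->4, |4|->7, |3|->4, |4|->7, |1|->1.5, |6|->10.5, |1|->1.5, |3|->4, |5|->9
Step 3: Attach original signs; sum ranks with positive sign and with negative sign.
W+ = 4 + 7 + 7 + 10.5 = 28.5
W- = 10.5 + 7 + 12 + 4 + 1.5 + 1.5 + 4 + 9 = 49.5
(Check: W+ + W- = 78 should equal n(n+1)/2 = 78.)
Step 4: Test statistic W = min(W+, W-) = 28.5.
Step 5: Ties in |d|, so use the tie-corrected normal approximation.
        E[W] = n(n+1)/4 = 12*13/4 = 39.
        Tie groups: |d|=1 (t=2), |d|=3 (t=3), |d|=4 (t=3), |d|=6 (t=2); sum(t^3 - t) = 60.
        Var[W] = n(n+1)(2n+1)/24 - sum(t^3-t)/48 = 3900/24 - 60/48 = 161.25.
        z = (W - E[W]) / sqrt(Var[W]) = (28.5 - 39) / 12.6984 = -0.8269.
        Two-sided p = 2*Phi(z) = 0.408308.
Step 6: alpha = 0.05. fail to reject H0.

W+ = 28.5, W- = 49.5, W = min = 28.5, p = 0.408308, fail to reject H0.


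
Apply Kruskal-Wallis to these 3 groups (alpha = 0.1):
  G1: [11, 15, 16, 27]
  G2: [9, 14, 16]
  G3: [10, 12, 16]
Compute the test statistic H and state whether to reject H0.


Step 1: Combine all N = 10 observations and assign midranks.
sorted (value, group, rank): (9,G2,1), (10,G3,2), (11,G1,3), (12,G3,4), (14,G2,5), (15,G1,6), (16,G1,8), (16,G2,8), (16,G3,8), (27,G1,10)
Step 2: Sum ranks within each group.
R_1 = 27 (n_1 = 4)
R_2 = 14 (n_2 = 3)
R_3 = 14 (n_3 = 3)
Step 3: H = 12/(N(N+1)) * sum(R_i^2/n_i) - 3(N+1)
     = 12/(10*11) * (27^2/4 + 14^2/3 + 14^2/3) - 3*11
     = 0.109091 * 312.917 - 33
     = 1.136364.
Step 4: Ties present; correction factor C = 1 - 24/(10^3 - 10) = 0.975758. Corrected H = 1.136364 / 0.975758 = 1.164596.
Step 5: Under H0, H ~ chi^2(2); p-value = 0.558613.
Step 6: alpha = 0.1. fail to reject H0.

H = 1.1646, df = 2, p = 0.558613, fail to reject H0.


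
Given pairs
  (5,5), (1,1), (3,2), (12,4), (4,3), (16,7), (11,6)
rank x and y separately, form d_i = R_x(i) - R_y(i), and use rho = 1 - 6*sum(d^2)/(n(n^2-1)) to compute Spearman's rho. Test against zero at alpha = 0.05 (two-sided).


Step 1: Rank x and y separately (midranks; no ties here).
rank(x): 5->4, 1->1, 3->2, 12->6, 4->3, 16->7, 11->5
rank(y): 5->5, 1->1, 2->2, 4->4, 3->3, 7->7, 6->6
Step 2: d_i = R_x(i) - R_y(i); compute d_i^2.
  (4-5)^2=1, (1-1)^2=0, (2-2)^2=0, (6-4)^2=4, (3-3)^2=0, (7-7)^2=0, (5-6)^2=1
sum(d^2) = 6.
Step 3: rho = 1 - 6*6 / (7*(7^2 - 1)) = 1 - 36/336 = 0.892857.
Step 4: Under H0, t = rho * sqrt((n-2)/(1-rho^2)) = 4.4333 ~ t(5).
Step 5: Two-sided p-value from the t-distribution with 5 df = 0.006807.
Step 6: alpha = 0.05. reject H0.

rho = 0.8929, p = 0.006807, reject H0 at alpha = 0.05.


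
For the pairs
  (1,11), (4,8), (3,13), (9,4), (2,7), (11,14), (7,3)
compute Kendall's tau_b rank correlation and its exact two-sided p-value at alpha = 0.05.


Step 1: Enumerate the 21 unordered pairs (i,j) with i<j and classify each by sign(x_j-x_i) * sign(y_j-y_i).
  (1,2):dx=+3,dy=-3->D; (1,3):dx=+2,dy=+2->C; (1,4):dx=+8,dy=-7->D; (1,5):dx=+1,dy=-4->D
  (1,6):dx=+10,dy=+3->C; (1,7):dx=+6,dy=-8->D; (2,3):dx=-1,dy=+5->D; (2,4):dx=+5,dy=-4->D
  (2,5):dx=-2,dy=-1->C; (2,6):dx=+7,dy=+6->C; (2,7):dx=+3,dy=-5->D; (3,4):dx=+6,dy=-9->D
  (3,5):dx=-1,dy=-6->C; (3,6):dx=+8,dy=+1->C; (3,7):dx=+4,dy=-10->D; (4,5):dx=-7,dy=+3->D
  (4,6):dx=+2,dy=+10->C; (4,7):dx=-2,dy=-1->C; (5,6):dx=+9,dy=+7->C; (5,7):dx=+5,dy=-4->D
  (6,7):dx=-4,dy=-11->C
Step 2: C = 10, D = 11, total pairs = 21.
Step 3: tau = (C - D)/(n(n-1)/2) = (10 - 11)/21 = -0.047619.
Step 4: Exact two-sided p-value (enumerate n! = 5040 permutations of y under H0): p = 1.000000.
Step 5: alpha = 0.05. fail to reject H0.

tau_b = -0.0476 (C=10, D=11), p = 1.000000, fail to reject H0.


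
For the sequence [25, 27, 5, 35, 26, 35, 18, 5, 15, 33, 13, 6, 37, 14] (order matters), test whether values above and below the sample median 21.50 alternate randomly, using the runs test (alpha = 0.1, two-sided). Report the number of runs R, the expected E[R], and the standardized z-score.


Step 1: Compute median = 21.50; label A = above, B = below.
Labels in order: AABAAABBBABBAB  (n_A = 7, n_B = 7)
Step 2: Count runs R = 8.
Step 3: Under H0 (random ordering), E[R] = 2*n_A*n_B/(n_A+n_B) + 1 = 2*7*7/14 + 1 = 8.0000.
        Var[R] = 2*n_A*n_B*(2*n_A*n_B - n_A - n_B) / ((n_A+n_B)^2 * (n_A+n_B-1)) = 8232/2548 = 3.2308.
        SD[R] = 1.7974.
Step 4: R = E[R], so z = 0 with no continuity correction.
Step 5: Two-sided p-value via normal approximation = 2*(1 - Phi(|z|)) = 1.000000.
Step 6: alpha = 0.1. fail to reject H0.

R = 8, z = 0.0000, p = 1.000000, fail to reject H0.
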